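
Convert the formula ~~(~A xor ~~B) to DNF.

~~(~A xor ~~B)
≡ ~~((~A & ~~~B) | (~~A & ~~B))   [expand xor]
≡ (~A & ~~~B) | (~~A & ~~B)   [double negation]
≡ (~A & ~B) | (~~A & ~~B)   [double negation]
≡ (~A & ~B) | (A & ~~B)   [double negation]
≡ (~A & ~B) | (A & B)   [double negation]

(~A & ~B) | (A & B)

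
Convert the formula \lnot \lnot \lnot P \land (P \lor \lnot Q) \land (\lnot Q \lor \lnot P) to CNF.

\lnot \lnot \lnot P \land (P \lor \lnot Q) \land (\lnot Q \lor \lnot P)
⇔ \lnot P \land (P \lor \lnot Q) \land (\lnot Q \lor \lnot P)
⇔ \lnot P \land (P \lor \lnot Q)

\lnot P \land (P \lor \lnot Q)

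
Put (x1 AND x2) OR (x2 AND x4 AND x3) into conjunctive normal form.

(x1 AND x2) OR (x2 AND x4 AND x3)
≡ (x1 OR x2) AND (x1 OR x4) AND (x1 OR x3) AND (x2 OR x2) AND (x2 OR x4) AND (x2 OR x3)   (distribute OR over AND)
≡ (x1 OR x4) AND (x1 OR x3) AND x2   (simplify)

(x1 OR x4) AND (x1 OR x3) AND x2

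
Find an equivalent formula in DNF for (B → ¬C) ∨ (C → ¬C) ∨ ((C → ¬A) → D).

¬B ∨ ¬C ∨ (C ∧ A) ∨ D

(B → ¬C) ∨ (C → ¬C) ∨ ((C → ¬A) → D)
= ¬B ∨ ¬C ∨ (C → ¬C) ∨ ((C → ¬A) → D)   (eliminate →)
= ¬B ∨ ¬C ∨ ¬C ∨ ¬C ∨ ((C → ¬A) → D)   (eliminate →)
= ¬B ∨ ¬C ∨ ¬C ∨ ¬C ∨ ¬(C → ¬A) ∨ D   (eliminate →)
= ¬B ∨ ¬C ∨ ¬C ∨ ¬C ∨ ¬(¬C ∨ ¬A) ∨ D   (eliminate →)
= ¬B ∨ ¬C ∨ ¬C ∨ ¬C ∨ (¬¬C ∧ ¬¬A) ∨ D   (De Morgan)
= ¬B ∨ ¬C ∨ ¬C ∨ ¬C ∨ (C ∧ ¬¬A) ∨ D   (double negation)
= ¬B ∨ ¬C ∨ ¬C ∨ ¬C ∨ (C ∧ A) ∨ D   (double negation)
= ¬B ∨ ¬C ∨ (C ∧ A) ∨ D   (simplify)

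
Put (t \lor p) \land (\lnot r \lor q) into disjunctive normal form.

t \land \lnot r \lor t \land q \lor p \land \lnot r \lor p \land q

(t \lor p) \land (\lnot r \lor q)
≡ t \land \lnot r \lor t \land q \lor p \land \lnot r \lor p \land q   (distribute \land over \lor)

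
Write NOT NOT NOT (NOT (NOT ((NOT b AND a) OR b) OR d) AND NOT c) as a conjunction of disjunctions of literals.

(b OR NOT a OR d OR c) AND (NOT b OR d OR c)

NOT NOT NOT (NOT (NOT ((NOT b AND a) OR b) OR d) AND NOT c)
≡ NOT (NOT (NOT ((NOT b AND a) OR b) OR d) AND NOT c)   [double negation]
≡ NOT NOT (NOT ((NOT b AND a) OR b) OR d) OR NOT NOT c   [De Morgan]
≡ NOT ((NOT b AND a) OR b) OR d OR NOT NOT c   [double negation]
≡ (NOT (NOT b AND a) AND NOT b) OR d OR NOT NOT c   [De Morgan]
≡ ((NOT NOT b OR NOT a) AND NOT b) OR d OR NOT NOT c   [De Morgan]
≡ ((b OR NOT a) AND NOT b) OR d OR NOT NOT c   [double negation]
≡ ((b OR NOT a) AND NOT b) OR d OR c   [double negation]
≡ (b OR NOT a OR d OR c) AND (NOT b OR d OR c)   [distribute OR over AND]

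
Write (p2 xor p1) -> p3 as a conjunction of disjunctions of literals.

(~p2 | p1 | p3) & (~p1 | p2 | p3)

(p2 xor p1) -> p3
⇔ ~(p2 xor p1) | p3   (eliminate ->)
⇔ ~((p2 | p1) & ~(p2 & p1)) | p3   (expand xor)
⇔ ~(p2 | p1) | ~~(p2 & p1) | p3   (De Morgan)
⇔ (~p2 & ~p1) | ~~(p2 & p1) | p3   (De Morgan)
⇔ (~p2 & ~p1) | (p2 & p1) | p3   (double negation)
⇔ (~p2 | p2 | p3) & (~p2 | p1 | p3) & (~p1 | p2 | p3) & (~p1 | p1 | p3)   (distribute | over &)
⇔ (~p2 | p1 | p3) & (~p1 | p2 | p3)   (simplify)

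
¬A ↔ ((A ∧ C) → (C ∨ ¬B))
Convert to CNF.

¬A ↔ ((A ∧ C) → (C ∨ ¬B))
≡ (¬A → ((A ∧ C) → (C ∨ ¬B))) ∧ (((A ∧ C) → (C ∨ ¬B)) → ¬A)   (eliminate ↔)
≡ (¬¬A ∨ ((A ∧ C) → (C ∨ ¬B))) ∧ (((A ∧ C) → (C ∨ ¬B)) → ¬A)   (eliminate →)
≡ (¬¬A ∨ ¬(A ∧ C) ∨ C ∨ ¬B) ∧ (((A ∧ C) → (C ∨ ¬B)) → ¬A)   (eliminate →)
≡ (¬¬A ∨ ¬(A ∧ C) ∨ C ∨ ¬B) ∧ (¬((A ∧ C) → (C ∨ ¬B)) ∨ ¬A)   (eliminate →)
≡ (¬¬A ∨ ¬(A ∧ C) ∨ C ∨ ¬B) ∧ (¬(¬(A ∧ C) ∨ C ∨ ¬B) ∨ ¬A)   (eliminate →)
≡ (A ∨ ¬(A ∧ C) ∨ C ∨ ¬B) ∧ (¬(¬(A ∧ C) ∨ C ∨ ¬B) ∨ ¬A)   (double negation)
≡ (A ∨ ¬A ∨ ¬C ∨ C ∨ ¬B) ∧ (¬(¬(A ∧ C) ∨ C ∨ ¬B) ∨ ¬A)   (De Morgan)
≡ (A ∨ ¬A ∨ ¬C ∨ C ∨ ¬B) ∧ ((¬¬(A ∧ C) ∧ ¬C ∧ ¬¬B) ∨ ¬A)   (De Morgan)
≡ (A ∨ ¬A ∨ ¬C ∨ C ∨ ¬B) ∧ ((A ∧ C ∧ ¬C ∧ ¬¬B) ∨ ¬A)   (double negation)
≡ (A ∨ ¬A ∨ ¬C ∨ C ∨ ¬B) ∧ ((A ∧ C ∧ ¬C ∧ B) ∨ ¬A)   (double negation)
≡ (A ∨ ¬A ∨ ¬C ∨ C ∨ ¬B) ∧ (A ∨ ¬A) ∧ (C ∨ ¬A) ∧ (¬C ∨ ¬A) ∧ (B ∨ ¬A)   (distribute ∨ over ∧)
≡ (C ∨ ¬A) ∧ (¬C ∨ ¬A) ∧ (B ∨ ¬A)   (simplify)

(C ∨ ¬A) ∧ (¬C ∨ ¬A) ∧ (B ∨ ¬A)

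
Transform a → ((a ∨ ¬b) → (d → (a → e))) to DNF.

a → ((a ∨ ¬b) → (d → (a → e)))
⇔ ¬a ∨ ((a ∨ ¬b) → (d → (a → e)))   [eliminate →]
⇔ ¬a ∨ ¬(a ∨ ¬b) ∨ (d → (a → e))   [eliminate →]
⇔ ¬a ∨ ¬(a ∨ ¬b) ∨ ¬d ∨ (a → e)   [eliminate →]
⇔ ¬a ∨ ¬(a ∨ ¬b) ∨ ¬d ∨ ¬a ∨ e   [eliminate →]
⇔ ¬a ∨ (¬a ∧ ¬¬b) ∨ ¬d ∨ ¬a ∨ e   [De Morgan]
⇔ ¬a ∨ (¬a ∧ b) ∨ ¬d ∨ ¬a ∨ e   [double negation]
⇔ ¬a ∨ ¬d ∨ e   [simplify]

¬a ∨ ¬d ∨ e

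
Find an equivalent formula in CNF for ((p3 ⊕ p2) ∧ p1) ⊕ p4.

(p3 ∨ p2 ∨ p4) ∧ (¬p3 ∨ ¬p2 ∨ p4) ∧ (p1 ∨ p4) ∧ (¬p3 ∨ p2 ∨ ¬p1 ∨ ¬p4) ∧ (¬p2 ∨ p3 ∨ ¬p1 ∨ ¬p4)

((p3 ⊕ p2) ∧ p1) ⊕ p4
= (((p3 ⊕ p2) ∧ p1) ∨ p4) ∧ ¬((p3 ⊕ p2) ∧ p1 ∧ p4)   — expand ⊕
= (((p3 ∨ p2) ∧ ¬(p3 ∧ p2) ∧ p1) ∨ p4) ∧ ¬((p3 ⊕ p2) ∧ p1 ∧ p4)   — expand ⊕
= (((p3 ∨ p2) ∧ ¬(p3 ∧ p2) ∧ p1) ∨ p4) ∧ ¬((p3 ∨ p2) ∧ ¬(p3 ∧ p2) ∧ p1 ∧ p4)   — expand ⊕
= (((p3 ∨ p2) ∧ (¬p3 ∨ ¬p2) ∧ p1) ∨ p4) ∧ ¬((p3 ∨ p2) ∧ ¬(p3 ∧ p2) ∧ p1 ∧ p4)   — De Morgan
= (((p3 ∨ p2) ∧ (¬p3 ∨ ¬p2) ∧ p1) ∨ p4) ∧ (¬(p3 ∨ p2) ∨ ¬¬(p3 ∧ p2) ∨ ¬p1 ∨ ¬p4)   — De Morgan
= (((p3 ∨ p2) ∧ (¬p3 ∨ ¬p2) ∧ p1) ∨ p4) ∧ ((¬p3 ∧ ¬p2) ∨ ¬¬(p3 ∧ p2) ∨ ¬p1 ∨ ¬p4)   — De Morgan
= (((p3 ∨ p2) ∧ (¬p3 ∨ ¬p2) ∧ p1) ∨ p4) ∧ ((¬p3 ∧ ¬p2) ∨ (p3 ∧ p2) ∨ ¬p1 ∨ ¬p4)   — double negation
= (p3 ∨ p2 ∨ p4) ∧ (¬p3 ∨ ¬p2 ∨ p4) ∧ (p1 ∨ p4) ∧ (¬p3 ∨ p3 ∨ ¬p1 ∨ ¬p4) ∧ (¬p3 ∨ p2 ∨ ¬p1 ∨ ¬p4) ∧ (¬p2 ∨ p3 ∨ ¬p1 ∨ ¬p4) ∧ (¬p2 ∨ p2 ∨ ¬p1 ∨ ¬p4)   — distribute ∨ over ∧
= (p3 ∨ p2 ∨ p4) ∧ (¬p3 ∨ ¬p2 ∨ p4) ∧ (p1 ∨ p4) ∧ (¬p3 ∨ p2 ∨ ¬p1 ∨ ¬p4) ∧ (¬p2 ∨ p3 ∨ ¬p1 ∨ ¬p4)   — simplify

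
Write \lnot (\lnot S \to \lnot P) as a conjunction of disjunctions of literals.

\lnot (\lnot S \to \lnot P)
= \lnot (\lnot \lnot S \lor \lnot P)
= \lnot \lnot \lnot S \land \lnot \lnot P
= \lnot S \land \lnot \lnot P
= \lnot S \land P

\lnot S \land P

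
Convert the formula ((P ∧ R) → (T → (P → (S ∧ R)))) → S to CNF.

(P ∨ S) ∧ (R ∨ S) ∧ (T ∨ S)

((P ∧ R) → (T → (P → (S ∧ R)))) → S
≡ ¬((P ∧ R) → (T → (P → (S ∧ R)))) ∨ S   [eliminate →]
≡ ¬(¬(P ∧ R) ∨ (T → (P → (S ∧ R)))) ∨ S   [eliminate →]
≡ ¬(¬(P ∧ R) ∨ ¬T ∨ (P → (S ∧ R))) ∨ S   [eliminate →]
≡ ¬(¬(P ∧ R) ∨ ¬T ∨ ¬P ∨ (S ∧ R)) ∨ S   [eliminate →]
≡ (¬¬(P ∧ R) ∧ ¬¬T ∧ ¬¬P ∧ ¬(S ∧ R)) ∨ S   [De Morgan]
≡ (P ∧ R ∧ ¬¬T ∧ ¬¬P ∧ ¬(S ∧ R)) ∨ S   [double negation]
≡ (P ∧ R ∧ T ∧ ¬¬P ∧ ¬(S ∧ R)) ∨ S   [double negation]
≡ (P ∧ R ∧ T ∧ P ∧ ¬(S ∧ R)) ∨ S   [double negation]
≡ (P ∧ R ∧ T ∧ P ∧ (¬S ∨ ¬R)) ∨ S   [De Morgan]
≡ (P ∨ S) ∧ (R ∨ S) ∧ (T ∨ S) ∧ (P ∨ S) ∧ (¬S ∨ ¬R ∨ S)   [distribute ∨ over ∧]
≡ (P ∨ S) ∧ (R ∨ S) ∧ (T ∨ S)   [simplify]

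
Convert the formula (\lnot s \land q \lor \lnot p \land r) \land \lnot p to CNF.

(\lnot s \land q \lor \lnot p \land r) \land \lnot p
≡ (\lnot s \lor \lnot p) \land (\lnot s \lor r) \land (q \lor \lnot p) \land (q \lor r) \land \lnot p   [distribute \lor over \land]
≡ (\lnot s \lor r) \land (q \lor r) \land \lnot p   [simplify]

(\lnot s \lor r) \land (q \lor r) \land \lnot p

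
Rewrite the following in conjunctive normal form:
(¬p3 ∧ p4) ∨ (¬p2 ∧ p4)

(¬p3 ∨ ¬p2) ∧ p4

(¬p3 ∧ p4) ∨ (¬p2 ∧ p4)
= (¬p3 ∨ ¬p2) ∧ (¬p3 ∨ p4) ∧ (p4 ∨ ¬p2) ∧ (p4 ∨ p4)   [distribute ∨ over ∧]
= (¬p3 ∨ ¬p2) ∧ p4   [simplify]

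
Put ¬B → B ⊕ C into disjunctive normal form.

¬B → B ⊕ C
= ¬¬B ∨ (B ⊕ C)   [eliminate →]
= ¬¬B ∨ B ∧ ¬C ∨ ¬B ∧ C   [expand ⊕]
= B ∨ B ∧ ¬C ∨ ¬B ∧ C   [double negation]
= B ∨ ¬B ∧ C   [simplify]

B ∨ ¬B ∧ C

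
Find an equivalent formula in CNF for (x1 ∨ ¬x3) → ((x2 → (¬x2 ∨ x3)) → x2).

(x1 ∨ ¬x3) → ((x2 → (¬x2 ∨ x3)) → x2)
= ¬(x1 ∨ ¬x3) ∨ ((x2 → (¬x2 ∨ x3)) → x2)   [eliminate →]
= ¬(x1 ∨ ¬x3) ∨ ¬(x2 → (¬x2 ∨ x3)) ∨ x2   [eliminate →]
= ¬(x1 ∨ ¬x3) ∨ ¬(¬x2 ∨ ¬x2 ∨ x3) ∨ x2   [eliminate →]
= (¬x1 ∧ ¬¬x3) ∨ ¬(¬x2 ∨ ¬x2 ∨ x3) ∨ x2   [De Morgan]
= (¬x1 ∧ x3) ∨ ¬(¬x2 ∨ ¬x2 ∨ x3) ∨ x2   [double negation]
= (¬x1 ∧ x3) ∨ (¬¬x2 ∧ ¬¬x2 ∧ ¬x3) ∨ x2   [De Morgan]
= (¬x1 ∧ x3) ∨ (x2 ∧ ¬¬x2 ∧ ¬x3) ∨ x2   [double negation]
= (¬x1 ∧ x3) ∨ (x2 ∧ x2 ∧ ¬x3) ∨ x2   [double negation]
= (¬x1 ∨ x2 ∨ x2) ∧ (¬x1 ∨ x2 ∨ x2) ∧ (¬x1 ∨ ¬x3 ∨ x2) ∧ (x3 ∨ x2 ∨ x2) ∧ (x3 ∨ x2 ∨ x2) ∧ (x3 ∨ ¬x3 ∨ x2)   [distribute ∨ over ∧]
= (¬x1 ∨ x2) ∧ (x3 ∨ x2)   [simplify]

(¬x1 ∨ x2) ∧ (x3 ∨ x2)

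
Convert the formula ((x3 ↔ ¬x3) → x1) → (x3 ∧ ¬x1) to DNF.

((x3 ↔ ¬x3) → x1) → (x3 ∧ ¬x1)
= ¬((x3 ↔ ¬x3) → x1) ∨ (x3 ∧ ¬x1)   [eliminate →]
= ¬(¬(x3 ↔ ¬x3) ∨ x1) ∨ (x3 ∧ ¬x1)   [eliminate →]
= ¬(¬((x3 → ¬x3) ∧ (¬x3 → x3)) ∨ x1) ∨ (x3 ∧ ¬x1)   [eliminate ↔]
= ¬(¬((¬x3 ∨ ¬x3) ∧ (¬x3 → x3)) ∨ x1) ∨ (x3 ∧ ¬x1)   [eliminate →]
= ¬(¬((¬x3 ∨ ¬x3) ∧ (¬¬x3 ∨ x3)) ∨ x1) ∨ (x3 ∧ ¬x1)   [eliminate →]
= (¬¬((¬x3 ∨ ¬x3) ∧ (¬¬x3 ∨ x3)) ∧ ¬x1) ∨ (x3 ∧ ¬x1)   [De Morgan]
= ((¬x3 ∨ ¬x3) ∧ (¬¬x3 ∨ x3) ∧ ¬x1) ∨ (x3 ∧ ¬x1)   [double negation]
= ((¬x3 ∨ ¬x3) ∧ (x3 ∨ x3) ∧ ¬x1) ∨ (x3 ∧ ¬x1)   [double negation]
= (¬x3 ∧ x3 ∧ ¬x1) ∨ (¬x3 ∧ x3 ∧ ¬x1) ∨ (¬x3 ∧ x3 ∧ ¬x1) ∨ (¬x3 ∧ x3 ∧ ¬x1) ∨ (x3 ∧ ¬x1)   [distribute ∧ over ∨]
= x3 ∧ ¬x1   [simplify]

x3 ∧ ¬x1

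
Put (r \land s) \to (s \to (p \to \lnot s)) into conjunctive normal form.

(r \land s) \to (s \to (p \to \lnot s))
≡ \lnot (r \land s) \lor (s \to (p \to \lnot s))   — eliminate \to
≡ \lnot (r \land s) \lor \lnot s \lor (p \to \lnot s)   — eliminate \to
≡ \lnot (r \land s) \lor \lnot s \lor \lnot p \lor \lnot s   — eliminate \to
≡ \lnot r \lor \lnot s \lor \lnot s \lor \lnot p \lor \lnot s   — De Morgan
≡ \lnot r \lor \lnot s \lor \lnot p   — simplify

\lnot r \lor \lnot s \lor \lnot p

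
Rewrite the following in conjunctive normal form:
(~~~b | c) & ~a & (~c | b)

(~b | c) & ~a & (~c | b)

(~~~b | c) & ~a & (~c | b)
= (~b | c) & ~a & (~c | b)   [double negation]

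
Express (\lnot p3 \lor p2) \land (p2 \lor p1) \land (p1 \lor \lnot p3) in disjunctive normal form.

(\lnot p3 \lor p2) \land (p2 \lor p1) \land (p1 \lor \lnot p3)
≡ \lnot p3 \land p2 \land p1 \lor \lnot p3 \land p2 \land \lnot p3 \lor \lnot p3 \land p1 \land p1 \lor \lnot p3 \land p1 \land \lnot p3 \lor p2 \land p2 \land p1 \lor p2 \land p2 \land \lnot p3 \lor p2 \land p1 \land p1 \lor p2 \land p1 \land \lnot p3   — distribute \land over \lor
≡ \lnot p3 \land p2 \lor \lnot p3 \land p1 \lor p2 \land p1   — simplify

\lnot p3 \land p2 \lor \lnot p3 \land p1 \lor p2 \land p1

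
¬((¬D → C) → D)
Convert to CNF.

(D ∨ C) ∧ ¬D

¬((¬D → C) → D)
= ¬(¬(¬D → C) ∨ D)   [eliminate →]
= ¬(¬(¬¬D ∨ C) ∨ D)   [eliminate →]
= ¬¬(¬¬D ∨ C) ∧ ¬D   [De Morgan]
= (¬¬D ∨ C) ∧ ¬D   [double negation]
= (D ∨ C) ∧ ¬D   [double negation]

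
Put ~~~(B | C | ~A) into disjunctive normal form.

~B & ~C & A

~~~(B | C | ~A)
= ~(B | C | ~A)   (double negation)
= ~B & ~C & ~~A   (De Morgan)
= ~B & ~C & A   (double negation)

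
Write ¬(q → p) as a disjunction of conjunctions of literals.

q ∧ ¬p

¬(q → p)
= ¬(¬q ∨ p)   (eliminate →)
= ¬¬q ∧ ¬p   (De Morgan)
= q ∧ ¬p   (double negation)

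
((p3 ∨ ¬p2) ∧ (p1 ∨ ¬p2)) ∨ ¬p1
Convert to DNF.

(p3 ∧ p1) ∨ ¬p2 ∨ ¬p1

((p3 ∨ ¬p2) ∧ (p1 ∨ ¬p2)) ∨ ¬p1
≡ (p3 ∧ p1) ∨ (p3 ∧ ¬p2) ∨ (¬p2 ∧ p1) ∨ (¬p2 ∧ ¬p2) ∨ ¬p1   [distribute ∧ over ∨]
≡ (p3 ∧ p1) ∨ ¬p2 ∨ ¬p1   [simplify]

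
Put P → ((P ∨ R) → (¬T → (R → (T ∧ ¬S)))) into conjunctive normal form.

P → ((P ∨ R) → (¬T → (R → (T ∧ ¬S))))
≡ ¬P ∨ ((P ∨ R) → (¬T → (R → (T ∧ ¬S))))   (eliminate →)
≡ ¬P ∨ ¬(P ∨ R) ∨ (¬T → (R → (T ∧ ¬S)))   (eliminate →)
≡ ¬P ∨ ¬(P ∨ R) ∨ ¬¬T ∨ (R → (T ∧ ¬S))   (eliminate →)
≡ ¬P ∨ ¬(P ∨ R) ∨ ¬¬T ∨ ¬R ∨ (T ∧ ¬S)   (eliminate →)
≡ ¬P ∨ (¬P ∧ ¬R) ∨ ¬¬T ∨ ¬R ∨ (T ∧ ¬S)   (De Morgan)
≡ ¬P ∨ (¬P ∧ ¬R) ∨ T ∨ ¬R ∨ (T ∧ ¬S)   (double negation)
≡ (¬P ∨ ¬P ∨ T ∨ ¬R ∨ T) ∧ (¬P ∨ ¬P ∨ T ∨ ¬R ∨ ¬S) ∧ (¬P ∨ ¬R ∨ T ∨ ¬R ∨ T) ∧ (¬P ∨ ¬R ∨ T ∨ ¬R ∨ ¬S)   (distribute ∨ over ∧)
≡ ¬P ∨ T ∨ ¬R   (simplify)

¬P ∨ T ∨ ¬R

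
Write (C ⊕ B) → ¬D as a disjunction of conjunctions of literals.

(C ⊕ B) → ¬D
≡ ¬(C ⊕ B) ∨ ¬D   [eliminate →]
≡ ¬((C ∧ ¬B) ∨ (¬C ∧ B)) ∨ ¬D   [expand ⊕]
≡ (¬(C ∧ ¬B) ∧ ¬(¬C ∧ B)) ∨ ¬D   [De Morgan]
≡ ((¬C ∨ ¬¬B) ∧ ¬(¬C ∧ B)) ∨ ¬D   [De Morgan]
≡ ((¬C ∨ B) ∧ ¬(¬C ∧ B)) ∨ ¬D   [double negation]
≡ ((¬C ∨ B) ∧ (¬¬C ∨ ¬B)) ∨ ¬D   [De Morgan]
≡ ((¬C ∨ B) ∧ (C ∨ ¬B)) ∨ ¬D   [double negation]
≡ (¬C ∧ C) ∨ (¬C ∧ ¬B) ∨ (B ∧ C) ∨ (B ∧ ¬B) ∨ ¬D   [distribute ∧ over ∨]
≡ (¬C ∧ ¬B) ∨ (B ∧ C) ∨ ¬D   [simplify]

(¬C ∧ ¬B) ∨ (B ∧ C) ∨ ¬D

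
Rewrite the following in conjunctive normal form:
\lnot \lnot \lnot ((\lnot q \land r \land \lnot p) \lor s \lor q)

(q \lor \lnot r \lor p) \land \lnot s \land \lnot q

\lnot \lnot \lnot ((\lnot q \land r \land \lnot p) \lor s \lor q)
≡ \lnot ((\lnot q \land r \land \lnot p) \lor s \lor q)   [double negation]
≡ \lnot (\lnot q \land r \land \lnot p) \land \lnot s \land \lnot q   [De Morgan]
≡ (\lnot \lnot q \lor \lnot r \lor \lnot \lnot p) \land \lnot s \land \lnot q   [De Morgan]
≡ (q \lor \lnot r \lor \lnot \lnot p) \land \lnot s \land \lnot q   [double negation]
≡ (q \lor \lnot r \lor p) \land \lnot s \land \lnot q   [double negation]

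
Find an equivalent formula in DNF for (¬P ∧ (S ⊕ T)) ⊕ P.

(¬P ∧ (S ⊕ T)) ⊕ P
= (¬P ∧ (S ⊕ T) ∧ ¬P) ∨ (¬(¬P ∧ (S ⊕ T)) ∧ P)   (expand ⊕)
= (¬P ∧ ((S ∧ ¬T) ∨ (¬S ∧ T)) ∧ ¬P) ∨ (¬(¬P ∧ (S ⊕ T)) ∧ P)   (expand ⊕)
= (¬P ∧ ((S ∧ ¬T) ∨ (¬S ∧ T)) ∧ ¬P) ∨ (¬(¬P ∧ ((S ∧ ¬T) ∨ (¬S ∧ T))) ∧ P)   (expand ⊕)
= (¬P ∧ ((S ∧ ¬T) ∨ (¬S ∧ T)) ∧ ¬P) ∨ ((¬¬P ∨ ¬((S ∧ ¬T) ∨ (¬S ∧ T))) ∧ P)   (De Morgan)
= (¬P ∧ ((S ∧ ¬T) ∨ (¬S ∧ T)) ∧ ¬P) ∨ ((P ∨ ¬((S ∧ ¬T) ∨ (¬S ∧ T))) ∧ P)   (double negation)
= (¬P ∧ ((S ∧ ¬T) ∨ (¬S ∧ T)) ∧ ¬P) ∨ ((P ∨ (¬(S ∧ ¬T) ∧ ¬(¬S ∧ T))) ∧ P)   (De Morgan)
= (¬P ∧ ((S ∧ ¬T) ∨ (¬S ∧ T)) ∧ ¬P) ∨ ((P ∨ ((¬S ∨ ¬¬T) ∧ ¬(¬S ∧ T))) ∧ P)   (De Morgan)
= (¬P ∧ ((S ∧ ¬T) ∨ (¬S ∧ T)) ∧ ¬P) ∨ ((P ∨ ((¬S ∨ T) ∧ ¬(¬S ∧ T))) ∧ P)   (double negation)
= (¬P ∧ ((S ∧ ¬T) ∨ (¬S ∧ T)) ∧ ¬P) ∨ ((P ∨ ((¬S ∨ T) ∧ (¬¬S ∨ ¬T))) ∧ P)   (De Morgan)
= (¬P ∧ ((S ∧ ¬T) ∨ (¬S ∧ T)) ∧ ¬P) ∨ ((P ∨ ((¬S ∨ T) ∧ (S ∨ ¬T))) ∧ P)   (double negation)
= (¬P ∧ S ∧ ¬T ∧ ¬P) ∨ (¬P ∧ ¬S ∧ T ∧ ¬P) ∨ (P ∧ P) ∨ (¬S ∧ S ∧ P) ∨ (¬S ∧ ¬T ∧ P) ∨ (T ∧ S ∧ P) ∨ (T ∧ ¬T ∧ P)   (distribute ∧ over ∨)
= (¬P ∧ S ∧ ¬T) ∨ (¬P ∧ ¬S ∧ T) ∨ P   (simplify)

(¬P ∧ S ∧ ¬T) ∨ (¬P ∧ ¬S ∧ T) ∨ P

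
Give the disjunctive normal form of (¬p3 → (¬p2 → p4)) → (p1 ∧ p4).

(¬p3 ∧ ¬p2 ∧ ¬p4) ∨ (p1 ∧ p4)

(¬p3 → (¬p2 → p4)) → (p1 ∧ p4)
⇔ ¬(¬p3 → (¬p2 → p4)) ∨ (p1 ∧ p4)   (eliminate →)
⇔ ¬(¬¬p3 ∨ (¬p2 → p4)) ∨ (p1 ∧ p4)   (eliminate →)
⇔ ¬(¬¬p3 ∨ ¬¬p2 ∨ p4) ∨ (p1 ∧ p4)   (eliminate →)
⇔ (¬¬¬p3 ∧ ¬¬¬p2 ∧ ¬p4) ∨ (p1 ∧ p4)   (De Morgan)
⇔ (¬p3 ∧ ¬¬¬p2 ∧ ¬p4) ∨ (p1 ∧ p4)   (double negation)
⇔ (¬p3 ∧ ¬p2 ∧ ¬p4) ∨ (p1 ∧ p4)   (double negation)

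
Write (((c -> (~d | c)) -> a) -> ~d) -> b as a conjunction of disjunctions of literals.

(c | a | b) & (~c | a | b) & (d | b)

(((c -> (~d | c)) -> a) -> ~d) -> b
≡ ~(((c -> (~d | c)) -> a) -> ~d) | b   (eliminate ->)
≡ ~(~((c -> (~d | c)) -> a) | ~d) | b   (eliminate ->)
≡ ~(~(~(c -> (~d | c)) | a) | ~d) | b   (eliminate ->)
≡ ~(~(~(~c | ~d | c) | a) | ~d) | b   (eliminate ->)
≡ (~~(~(~c | ~d | c) | a) & ~~d) | b   (De Morgan)
≡ ((~(~c | ~d | c) | a) & ~~d) | b   (double negation)
≡ (((~~c & ~~d & ~c) | a) & ~~d) | b   (De Morgan)
≡ (((c & ~~d & ~c) | a) & ~~d) | b   (double negation)
≡ (((c & d & ~c) | a) & ~~d) | b   (double negation)
≡ (((c & d & ~c) | a) & d) | b   (double negation)
≡ (c | a | b) & (d | a | b) & (~c | a | b) & (d | b)   (distribute | over &)
≡ (c | a | b) & (~c | a | b) & (d | b)   (simplify)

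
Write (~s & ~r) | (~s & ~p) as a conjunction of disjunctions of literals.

(~s & ~r) | (~s & ~p)
= (~s | ~s) & (~s | ~p) & (~r | ~s) & (~r | ~p)   [distribute | over &]
= ~s & (~r | ~p)   [simplify]

~s & (~r | ~p)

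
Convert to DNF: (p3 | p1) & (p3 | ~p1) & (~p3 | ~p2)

(p3 | p1) & (p3 | ~p1) & (~p3 | ~p2)
≡ (p3 & p3 & ~p3) | (p3 & p3 & ~p2) | (p3 & ~p1 & ~p3) | (p3 & ~p1 & ~p2) | (p1 & p3 & ~p3) | (p1 & p3 & ~p2) | (p1 & ~p1 & ~p3) | (p1 & ~p1 & ~p2)   [distribute & over |]
≡ p3 & ~p2   [simplify]

p3 & ~p2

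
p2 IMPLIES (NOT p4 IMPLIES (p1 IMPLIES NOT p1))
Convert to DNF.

NOT p2 OR p4 OR NOT p1

p2 IMPLIES (NOT p4 IMPLIES (p1 IMPLIES NOT p1))
≡ NOT p2 OR (NOT p4 IMPLIES (p1 IMPLIES NOT p1))   — eliminate IMPLIES
≡ NOT p2 OR NOT NOT p4 OR (p1 IMPLIES NOT p1)   — eliminate IMPLIES
≡ NOT p2 OR NOT NOT p4 OR NOT p1 OR NOT p1   — eliminate IMPLIES
≡ NOT p2 OR p4 OR NOT p1 OR NOT p1   — double negation
≡ NOT p2 OR p4 OR NOT p1   — simplify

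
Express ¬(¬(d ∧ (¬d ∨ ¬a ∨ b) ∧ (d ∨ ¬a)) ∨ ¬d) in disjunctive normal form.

(d ∧ ¬a) ∨ (d ∧ b)

¬(¬(d ∧ (¬d ∨ ¬a ∨ b) ∧ (d ∨ ¬a)) ∨ ¬d)
⇔ ¬¬(d ∧ (¬d ∨ ¬a ∨ b) ∧ (d ∨ ¬a)) ∧ ¬¬d   [De Morgan]
⇔ d ∧ (¬d ∨ ¬a ∨ b) ∧ (d ∨ ¬a) ∧ ¬¬d   [double negation]
⇔ d ∧ (¬d ∨ ¬a ∨ b) ∧ (d ∨ ¬a) ∧ d   [double negation]
⇔ (d ∧ ¬d ∧ d ∧ d) ∨ (d ∧ ¬d ∧ ¬a ∧ d) ∨ (d ∧ ¬a ∧ d ∧ d) ∨ (d ∧ ¬a ∧ ¬a ∧ d) ∨ (d ∧ b ∧ d ∧ d) ∨ (d ∧ b ∧ ¬a ∧ d)   [distribute ∧ over ∨]
⇔ (d ∧ ¬a) ∨ (d ∧ b)   [simplify]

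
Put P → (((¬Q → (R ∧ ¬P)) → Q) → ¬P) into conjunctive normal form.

P → (((¬Q → (R ∧ ¬P)) → Q) → ¬P)
≡ ¬P ∨ (((¬Q → (R ∧ ¬P)) → Q) → ¬P)   — eliminate →
≡ ¬P ∨ ¬((¬Q → (R ∧ ¬P)) → Q) ∨ ¬P   — eliminate →
≡ ¬P ∨ ¬(¬(¬Q → (R ∧ ¬P)) ∨ Q) ∨ ¬P   — eliminate →
≡ ¬P ∨ ¬(¬(¬¬Q ∨ (R ∧ ¬P)) ∨ Q) ∨ ¬P   — eliminate →
≡ ¬P ∨ (¬¬(¬¬Q ∨ (R ∧ ¬P)) ∧ ¬Q) ∨ ¬P   — De Morgan
≡ ¬P ∨ ((¬¬Q ∨ (R ∧ ¬P)) ∧ ¬Q) ∨ ¬P   — double negation
≡ ¬P ∨ ((Q ∨ (R ∧ ¬P)) ∧ ¬Q) ∨ ¬P   — double negation
≡ (¬P ∨ Q ∨ R ∨ ¬P) ∧ (¬P ∨ Q ∨ ¬P ∨ ¬P) ∧ (¬P ∨ ¬Q ∨ ¬P)   — distribute ∨ over ∧
≡ (¬P ∨ Q) ∧ (¬P ∨ ¬Q)   — simplify

(¬P ∨ Q) ∧ (¬P ∨ ¬Q)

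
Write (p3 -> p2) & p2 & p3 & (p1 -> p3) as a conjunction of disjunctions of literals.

(p3 -> p2) & p2 & p3 & (p1 -> p3)
= (~p3 | p2) & p2 & p3 & (p1 -> p3)   — eliminate ->
= (~p3 | p2) & p2 & p3 & (~p1 | p3)   — eliminate ->
= p2 & p3   — simplify

p2 & p3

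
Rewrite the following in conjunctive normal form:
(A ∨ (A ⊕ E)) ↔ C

(¬A ∨ C) ∧ (¬E ∨ A ∨ C) ∧ (¬C ∨ A ∨ E)

(A ∨ (A ⊕ E)) ↔ C
≡ ((A ∨ (A ⊕ E)) → C) ∧ (C → (A ∨ (A ⊕ E)))
≡ (¬(A ∨ (A ⊕ E)) ∨ C) ∧ (C → (A ∨ (A ⊕ E)))
≡ (¬(A ∨ ((A ∨ E) ∧ ¬(A ∧ E))) ∨ C) ∧ (C → (A ∨ (A ⊕ E)))
≡ (¬(A ∨ ((A ∨ E) ∧ ¬(A ∧ E))) ∨ C) ∧ (¬C ∨ A ∨ (A ⊕ E))
≡ (¬(A ∨ ((A ∨ E) ∧ ¬(A ∧ E))) ∨ C) ∧ (¬C ∨ A ∨ ((A ∨ E) ∧ ¬(A ∧ E)))
≡ ((¬A ∧ ¬((A ∨ E) ∧ ¬(A ∧ E))) ∨ C) ∧ (¬C ∨ A ∨ ((A ∨ E) ∧ ¬(A ∧ E)))
≡ ((¬A ∧ (¬(A ∨ E) ∨ ¬¬(A ∧ E))) ∨ C) ∧ (¬C ∨ A ∨ ((A ∨ E) ∧ ¬(A ∧ E)))
≡ ((¬A ∧ ((¬A ∧ ¬E) ∨ ¬¬(A ∧ E))) ∨ C) ∧ (¬C ∨ A ∨ ((A ∨ E) ∧ ¬(A ∧ E)))
≡ ((¬A ∧ ((¬A ∧ ¬E) ∨ (A ∧ E))) ∨ C) ∧ (¬C ∨ A ∨ ((A ∨ E) ∧ ¬(A ∧ E)))
≡ ((¬A ∧ ((¬A ∧ ¬E) ∨ (A ∧ E))) ∨ C) ∧ (¬C ∨ A ∨ ((A ∨ E) ∧ (¬A ∨ ¬E)))
≡ (¬A ∨ C) ∧ (¬A ∨ A ∨ C) ∧ (¬A ∨ E ∨ C) ∧ (¬E ∨ A ∨ C) ∧ (¬E ∨ E ∨ C) ∧ (¬C ∨ A ∨ A ∨ E) ∧ (¬C ∨ A ∨ ¬A ∨ ¬E)
≡ (¬A ∨ C) ∧ (¬E ∨ A ∨ C) ∧ (¬C ∨ A ∨ E)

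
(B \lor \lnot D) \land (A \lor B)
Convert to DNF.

B \lor (\lnot D \land A)

(B \lor \lnot D) \land (A \lor B)
≡ (B \land A) \lor (B \land B) \lor (\lnot D \land A) \lor (\lnot D \land B)   [distribute \land over \lor]
≡ B \lor (\lnot D \land A)   [simplify]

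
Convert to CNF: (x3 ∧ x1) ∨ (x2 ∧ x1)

(x3 ∨ x2) ∧ x1

(x3 ∧ x1) ∨ (x2 ∧ x1)
= (x3 ∨ x2) ∧ (x3 ∨ x1) ∧ (x1 ∨ x2) ∧ (x1 ∨ x1)   — distribute ∨ over ∧
= (x3 ∨ x2) ∧ x1   — simplify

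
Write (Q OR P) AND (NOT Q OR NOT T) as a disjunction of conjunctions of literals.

(Q OR P) AND (NOT Q OR NOT T)
≡ (Q AND NOT Q) OR (Q AND NOT T) OR (P AND NOT Q) OR (P AND NOT T)   — distribute AND over OR
≡ (Q AND NOT T) OR (P AND NOT Q) OR (P AND NOT T)   — simplify

(Q AND NOT T) OR (P AND NOT Q) OR (P AND NOT T)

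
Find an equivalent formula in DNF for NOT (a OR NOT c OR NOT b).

NOT (a OR NOT c OR NOT b)
≡ NOT a AND NOT NOT c AND NOT NOT b   (De Morgan)
≡ NOT a AND c AND NOT NOT b   (double negation)
≡ NOT a AND c AND b   (double negation)

NOT a AND c AND b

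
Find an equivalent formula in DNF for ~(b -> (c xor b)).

b & c

~(b -> (c xor b))
= ~(~b | (c xor b))   (eliminate ->)
= ~(~b | (c & ~b) | (~c & b))   (expand xor)
= ~~b & ~(c & ~b) & ~(~c & b)   (De Morgan)
= b & ~(c & ~b) & ~(~c & b)   (double negation)
= b & (~c | ~~b) & ~(~c & b)   (De Morgan)
= b & (~c | b) & ~(~c & b)   (double negation)
= b & (~c | b) & (~~c | ~b)   (De Morgan)
= b & (~c | b) & (c | ~b)   (double negation)
= (b & ~c & c) | (b & ~c & ~b) | (b & b & c) | (b & b & ~b)   (distribute & over |)
= b & c   (simplify)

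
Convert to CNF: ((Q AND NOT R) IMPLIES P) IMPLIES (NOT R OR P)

((Q AND NOT R) IMPLIES P) IMPLIES (NOT R OR P)
= NOT ((Q AND NOT R) IMPLIES P) OR NOT R OR P   [eliminate IMPLIES]
= NOT (NOT (Q AND NOT R) OR P) OR NOT R OR P   [eliminate IMPLIES]
= (NOT NOT (Q AND NOT R) AND NOT P) OR NOT R OR P   [De Morgan]
= (Q AND NOT R AND NOT P) OR NOT R OR P   [double negation]
= (Q OR NOT R OR P) AND (NOT R OR NOT R OR P) AND (NOT P OR NOT R OR P)   [distribute OR over AND]
= NOT R OR P   [simplify]

NOT R OR P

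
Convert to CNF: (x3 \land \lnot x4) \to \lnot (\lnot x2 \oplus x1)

(x3 \land \lnot x4) \to \lnot (\lnot x2 \oplus x1)
≡ \lnot (x3 \land \lnot x4) \lor \lnot (\lnot x2 \oplus x1)   [eliminate \to]
≡ \lnot (x3 \land \lnot x4) \lor \lnot ((\lnot x2 \lor x1) \land \lnot (\lnot x2 \land x1))   [expand \oplus]
≡ \lnot x3 \lor \lnot \lnot x4 \lor \lnot ((\lnot x2 \lor x1) \land \lnot (\lnot x2 \land x1))   [De Morgan]
≡ \lnot x3 \lor x4 \lor \lnot ((\lnot x2 \lor x1) \land \lnot (\lnot x2 \land x1))   [double negation]
≡ \lnot x3 \lor x4 \lor \lnot (\lnot x2 \lor x1) \lor \lnot \lnot (\lnot x2 \land x1)   [De Morgan]
≡ \lnot x3 \lor x4 \lor (\lnot \lnot x2 \land \lnot x1) \lor \lnot \lnot (\lnot x2 \land x1)   [De Morgan]
≡ \lnot x3 \lor x4 \lor (x2 \land \lnot x1) \lor \lnot \lnot (\lnot x2 \land x1)   [double negation]
≡ \lnot x3 \lor x4 \lor (x2 \land \lnot x1) \lor (\lnot x2 \land x1)   [double negation]
≡ (\lnot x3 \lor x4 \lor x2 \lor \lnot x2) \land (\lnot x3 \lor x4 \lor x2 \lor x1) \land (\lnot x3 \lor x4 \lor \lnot x1 \lor \lnot x2) \land (\lnot x3 \lor x4 \lor \lnot x1 \lor x1)   [distribute \lor over \land]
≡ (\lnot x3 \lor x4 \lor x2 \lor x1) \land (\lnot x3 \lor x4 \lor \lnot x1 \lor \lnot x2)   [simplify]

(\lnot x3 \lor x4 \lor x2 \lor x1) \land (\lnot x3 \lor x4 \lor \lnot x1 \lor \lnot x2)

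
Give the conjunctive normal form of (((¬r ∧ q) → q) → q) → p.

(((¬r ∧ q) → q) → q) → p
⇔ ¬(((¬r ∧ q) → q) → q) ∨ p   [eliminate →]
⇔ ¬(¬((¬r ∧ q) → q) ∨ q) ∨ p   [eliminate →]
⇔ ¬(¬(¬(¬r ∧ q) ∨ q) ∨ q) ∨ p   [eliminate →]
⇔ (¬¬(¬(¬r ∧ q) ∨ q) ∧ ¬q) ∨ p   [De Morgan]
⇔ ((¬(¬r ∧ q) ∨ q) ∧ ¬q) ∨ p   [double negation]
⇔ ((¬¬r ∨ ¬q ∨ q) ∧ ¬q) ∨ p   [De Morgan]
⇔ ((r ∨ ¬q ∨ q) ∧ ¬q) ∨ p   [double negation]
⇔ (r ∨ ¬q ∨ q ∨ p) ∧ (¬q ∨ p)   [distribute ∨ over ∧]
⇔ ¬q ∨ p   [simplify]

¬q ∨ p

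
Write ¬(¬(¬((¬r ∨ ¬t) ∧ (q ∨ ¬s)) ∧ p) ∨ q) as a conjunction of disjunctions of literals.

(r ∨ s) ∧ (t ∨ s) ∧ p ∧ ¬q

¬(¬(¬((¬r ∨ ¬t) ∧ (q ∨ ¬s)) ∧ p) ∨ q)
≡ ¬¬(¬((¬r ∨ ¬t) ∧ (q ∨ ¬s)) ∧ p) ∧ ¬q   [De Morgan]
≡ ¬((¬r ∨ ¬t) ∧ (q ∨ ¬s)) ∧ p ∧ ¬q   [double negation]
≡ (¬(¬r ∨ ¬t) ∨ ¬(q ∨ ¬s)) ∧ p ∧ ¬q   [De Morgan]
≡ ((¬¬r ∧ ¬¬t) ∨ ¬(q ∨ ¬s)) ∧ p ∧ ¬q   [De Morgan]
≡ ((r ∧ ¬¬t) ∨ ¬(q ∨ ¬s)) ∧ p ∧ ¬q   [double negation]
≡ ((r ∧ t) ∨ ¬(q ∨ ¬s)) ∧ p ∧ ¬q   [double negation]
≡ ((r ∧ t) ∨ (¬q ∧ ¬¬s)) ∧ p ∧ ¬q   [De Morgan]
≡ ((r ∧ t) ∨ (¬q ∧ s)) ∧ p ∧ ¬q   [double negation]
≡ (r ∨ ¬q) ∧ (r ∨ s) ∧ (t ∨ ¬q) ∧ (t ∨ s) ∧ p ∧ ¬q   [distribute ∨ over ∧]
≡ (r ∨ s) ∧ (t ∨ s) ∧ p ∧ ¬q   [simplify]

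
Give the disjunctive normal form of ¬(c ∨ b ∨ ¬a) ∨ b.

¬c ∧ ¬b ∧ a ∨ b

¬(c ∨ b ∨ ¬a) ∨ b
= ¬c ∧ ¬b ∧ ¬¬a ∨ b
= ¬c ∧ ¬b ∧ a ∨ b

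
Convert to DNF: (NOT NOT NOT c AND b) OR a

(NOT c AND b) OR a

(NOT NOT NOT c AND b) OR a
⇔ (NOT c AND b) OR a   [double negation]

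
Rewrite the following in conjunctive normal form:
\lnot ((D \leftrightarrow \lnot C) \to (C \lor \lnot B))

(C \lor D) \land \lnot C \land B

\lnot ((D \leftrightarrow \lnot C) \to (C \lor \lnot B))
≡ \lnot (\lnot (D \leftrightarrow \lnot C) \lor C \lor \lnot B)   [eliminate \to]
≡ \lnot (\lnot ((D \to \lnot C) \land (\lnot C \to D)) \lor C \lor \lnot B)   [eliminate \leftrightarrow]
≡ \lnot (\lnot ((\lnot D \lor \lnot C) \land (\lnot C \to D)) \lor C \lor \lnot B)   [eliminate \to]
≡ \lnot (\lnot ((\lnot D \lor \lnot C) \land (\lnot \lnot C \lor D)) \lor C \lor \lnot B)   [eliminate \to]
≡ \lnot \lnot ((\lnot D \lor \lnot C) \land (\lnot \lnot C \lor D)) \land \lnot C \land \lnot \lnot B   [De Morgan]
≡ (\lnot D \lor \lnot C) \land (\lnot \lnot C \lor D) \land \lnot C \land \lnot \lnot B   [double negation]
≡ (\lnot D \lor \lnot C) \land (C \lor D) \land \lnot C \land \lnot \lnot B   [double negation]
≡ (\lnot D \lor \lnot C) \land (C \lor D) \land \lnot C \land B   [double negation]
≡ (C \lor D) \land \lnot C \land B   [simplify]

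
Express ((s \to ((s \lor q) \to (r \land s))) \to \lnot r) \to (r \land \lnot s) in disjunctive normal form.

((s \to ((s \lor q) \to (r \land s))) \to \lnot r) \to (r \land \lnot s)
≡ \lnot ((s \to ((s \lor q) \to (r \land s))) \to \lnot r) \lor (r \land \lnot s)   (eliminate \to)
≡ \lnot (\lnot (s \to ((s \lor q) \to (r \land s))) \lor \lnot r) \lor (r \land \lnot s)   (eliminate \to)
≡ \lnot (\lnot (\lnot s \lor ((s \lor q) \to (r \land s))) \lor \lnot r) \lor (r \land \lnot s)   (eliminate \to)
≡ \lnot (\lnot (\lnot s \lor \lnot (s \lor q) \lor (r \land s)) \lor \lnot r) \lor (r \land \lnot s)   (eliminate \to)
≡ (\lnot \lnot (\lnot s \lor \lnot (s \lor q) \lor (r \land s)) \land \lnot \lnot r) \lor (r \land \lnot s)   (De Morgan)
≡ ((\lnot s \lor \lnot (s \lor q) \lor (r \land s)) \land \lnot \lnot r) \lor (r \land \lnot s)   (double negation)
≡ ((\lnot s \lor (\lnot s \land \lnot q) \lor (r \land s)) \land \lnot \lnot r) \lor (r \land \lnot s)   (De Morgan)
≡ ((\lnot s \lor (\lnot s \land \lnot q) \lor (r \land s)) \land r) \lor (r \land \lnot s)   (double negation)
≡ (\lnot s \land r) \lor (\lnot s \land \lnot q \land r) \lor (r \land s \land r) \lor (r \land \lnot s)   (distribute \land over \lor)
≡ (\lnot s \land r) \lor (r \land s)   (simplify)

(\lnot s \land r) \lor (r \land s)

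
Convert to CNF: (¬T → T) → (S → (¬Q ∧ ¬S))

(¬T → T) → (S → (¬Q ∧ ¬S))
≡ ¬(¬T → T) ∨ (S → (¬Q ∧ ¬S))   [eliminate →]
≡ ¬(¬¬T ∨ T) ∨ (S → (¬Q ∧ ¬S))   [eliminate →]
≡ ¬(¬¬T ∨ T) ∨ ¬S ∨ (¬Q ∧ ¬S)   [eliminate →]
≡ (¬¬¬T ∧ ¬T) ∨ ¬S ∨ (¬Q ∧ ¬S)   [De Morgan]
≡ (¬T ∧ ¬T) ∨ ¬S ∨ (¬Q ∧ ¬S)   [double negation]
≡ (¬T ∨ ¬S ∨ ¬Q) ∧ (¬T ∨ ¬S ∨ ¬S) ∧ (¬T ∨ ¬S ∨ ¬Q) ∧ (¬T ∨ ¬S ∨ ¬S)   [distribute ∨ over ∧]
≡ ¬T ∨ ¬S   [simplify]

¬T ∨ ¬S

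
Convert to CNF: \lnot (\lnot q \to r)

\lnot (\lnot q \to r)
= \lnot (\lnot \lnot q \lor r)   (eliminate \to)
= \lnot \lnot \lnot q \land \lnot r   (De Morgan)
= \lnot q \land \lnot r   (double negation)

\lnot q \land \lnot r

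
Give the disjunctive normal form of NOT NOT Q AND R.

NOT NOT Q AND R
≡ Q AND R   [double negation]

Q AND R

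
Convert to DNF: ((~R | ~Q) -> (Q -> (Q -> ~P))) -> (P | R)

((~R | ~Q) -> (Q -> (Q -> ~P))) -> (P | R)
≡ ~((~R | ~Q) -> (Q -> (Q -> ~P))) | P | R   — eliminate ->
≡ ~(~(~R | ~Q) | (Q -> (Q -> ~P))) | P | R   — eliminate ->
≡ ~(~(~R | ~Q) | ~Q | (Q -> ~P)) | P | R   — eliminate ->
≡ ~(~(~R | ~Q) | ~Q | ~Q | ~P) | P | R   — eliminate ->
≡ (~~(~R | ~Q) & ~~Q & ~~Q & ~~P) | P | R   — De Morgan
≡ ((~R | ~Q) & ~~Q & ~~Q & ~~P) | P | R   — double negation
≡ ((~R | ~Q) & Q & ~~Q & ~~P) | P | R   — double negation
≡ ((~R | ~Q) & Q & Q & ~~P) | P | R   — double negation
≡ ((~R | ~Q) & Q & Q & P) | P | R   — double negation
≡ (~R & Q & Q & P) | (~Q & Q & Q & P) | P | R   — distribute & over |
≡ P | R   — simplify

P | R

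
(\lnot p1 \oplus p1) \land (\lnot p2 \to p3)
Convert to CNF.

(\lnot p1 \oplus p1) \land (\lnot p2 \to p3)
≡ (\lnot p1 \lor p1) \land \lnot (\lnot p1 \land p1) \land (\lnot p2 \to p3)   [expand \oplus]
≡ (\lnot p1 \lor p1) \land \lnot (\lnot p1 \land p1) \land (\lnot \lnot p2 \lor p3)   [eliminate \to]
≡ (\lnot p1 \lor p1) \land (\lnot \lnot p1 \lor \lnot p1) \land (\lnot \lnot p2 \lor p3)   [De Morgan]
≡ (\lnot p1 \lor p1) \land (p1 \lor \lnot p1) \land (\lnot \lnot p2 \lor p3)   [double negation]
≡ (\lnot p1 \lor p1) \land (p1 \lor \lnot p1) \land (p2 \lor p3)   [double negation]
≡ p2 \lor p3   [simplify]

p2 \lor p3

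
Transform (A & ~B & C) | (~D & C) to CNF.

(A | ~D) & (~B | ~D) & C

(A & ~B & C) | (~D & C)
⇔ (A | ~D) & (A | C) & (~B | ~D) & (~B | C) & (C | ~D) & (C | C)
⇔ (A | ~D) & (~B | ~D) & C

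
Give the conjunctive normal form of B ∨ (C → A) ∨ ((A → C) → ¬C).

B ∨ (C → A) ∨ ((A → C) → ¬C)
= B ∨ ¬C ∨ A ∨ ((A → C) → ¬C)   [eliminate →]
= B ∨ ¬C ∨ A ∨ ¬(A → C) ∨ ¬C   [eliminate →]
= B ∨ ¬C ∨ A ∨ ¬(¬A ∨ C) ∨ ¬C   [eliminate →]
= B ∨ ¬C ∨ A ∨ ¬¬A ∧ ¬C ∨ ¬C   [De Morgan]
= B ∨ ¬C ∨ A ∨ A ∧ ¬C ∨ ¬C   [double negation]
= (B ∨ ¬C ∨ A ∨ A ∨ ¬C) ∧ (B ∨ ¬C ∨ A ∨ ¬C ∨ ¬C)   [distribute ∨ over ∧]
= B ∨ ¬C ∨ A   [simplify]

B ∨ ¬C ∨ A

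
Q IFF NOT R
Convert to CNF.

Q IFF NOT R
= (Q IMPLIES NOT R) AND (NOT R IMPLIES Q)   [eliminate IFF]
= (NOT Q OR NOT R) AND (NOT R IMPLIES Q)   [eliminate IMPLIES]
= (NOT Q OR NOT R) AND (NOT NOT R OR Q)   [eliminate IMPLIES]
= (NOT Q OR NOT R) AND (R OR Q)   [double negation]

(NOT Q OR NOT R) AND (R OR Q)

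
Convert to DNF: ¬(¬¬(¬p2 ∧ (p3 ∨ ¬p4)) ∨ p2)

¬p3 ∧ p4 ∧ ¬p2

¬(¬¬(¬p2 ∧ (p3 ∨ ¬p4)) ∨ p2)
⇔ ¬¬¬(¬p2 ∧ (p3 ∨ ¬p4)) ∧ ¬p2   [De Morgan]
⇔ ¬(¬p2 ∧ (p3 ∨ ¬p4)) ∧ ¬p2   [double negation]
⇔ (¬¬p2 ∨ ¬(p3 ∨ ¬p4)) ∧ ¬p2   [De Morgan]
⇔ (p2 ∨ ¬(p3 ∨ ¬p4)) ∧ ¬p2   [double negation]
⇔ (p2 ∨ (¬p3 ∧ ¬¬p4)) ∧ ¬p2   [De Morgan]
⇔ (p2 ∨ (¬p3 ∧ p4)) ∧ ¬p2   [double negation]
⇔ (p2 ∧ ¬p2) ∨ (¬p3 ∧ p4 ∧ ¬p2)   [distribute ∧ over ∨]
⇔ ¬p3 ∧ p4 ∧ ¬p2   [simplify]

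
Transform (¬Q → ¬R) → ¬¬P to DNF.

(¬Q → ¬R) → ¬¬P
≡ ¬(¬Q → ¬R) ∨ ¬¬P   (eliminate →)
≡ ¬(¬¬Q ∨ ¬R) ∨ ¬¬P   (eliminate →)
≡ (¬¬¬Q ∧ ¬¬R) ∨ ¬¬P   (De Morgan)
≡ (¬Q ∧ ¬¬R) ∨ ¬¬P   (double negation)
≡ (¬Q ∧ R) ∨ ¬¬P   (double negation)
≡ (¬Q ∧ R) ∨ P   (double negation)

(¬Q ∧ R) ∨ P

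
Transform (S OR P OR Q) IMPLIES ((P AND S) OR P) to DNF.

(NOT S AND NOT P AND NOT Q) OR P

(S OR P OR Q) IMPLIES ((P AND S) OR P)
= NOT (S OR P OR Q) OR (P AND S) OR P
= (NOT S AND NOT P AND NOT Q) OR (P AND S) OR P
= (NOT S AND NOT P AND NOT Q) OR P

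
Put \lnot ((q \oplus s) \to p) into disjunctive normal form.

\lnot ((q \oplus s) \to p)
≡ \lnot (\lnot (q \oplus s) \lor p)   [eliminate \to]
≡ \lnot (\lnot ((q \land \lnot s) \lor (\lnot q \land s)) \lor p)   [expand \oplus]
≡ \lnot \lnot ((q \land \lnot s) \lor (\lnot q \land s)) \land \lnot p   [De Morgan]
≡ ((q \land \lnot s) \lor (\lnot q \land s)) \land \lnot p   [double negation]
≡ (q \land \lnot s \land \lnot p) \lor (\lnot q \land s \land \lnot p)   [distribute \land over \lor]

(q \land \lnot s \land \lnot p) \lor (\lnot q \land s \land \lnot p)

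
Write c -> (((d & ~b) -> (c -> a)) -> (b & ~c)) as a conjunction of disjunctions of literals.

(~c | d) & (~c | ~b) & (~c | ~a)

c -> (((d & ~b) -> (c -> a)) -> (b & ~c))
= ~c | (((d & ~b) -> (c -> a)) -> (b & ~c))   (eliminate ->)
= ~c | ~((d & ~b) -> (c -> a)) | (b & ~c)   (eliminate ->)
= ~c | ~(~(d & ~b) | (c -> a)) | (b & ~c)   (eliminate ->)
= ~c | ~(~(d & ~b) | ~c | a) | (b & ~c)   (eliminate ->)
= ~c | (~~(d & ~b) & ~~c & ~a) | (b & ~c)   (De Morgan)
= ~c | (d & ~b & ~~c & ~a) | (b & ~c)   (double negation)
= ~c | (d & ~b & c & ~a) | (b & ~c)   (double negation)
= (~c | d | b) & (~c | d | ~c) & (~c | ~b | b) & (~c | ~b | ~c) & (~c | c | b) & (~c | c | ~c) & (~c | ~a | b) & (~c | ~a | ~c)   (distribute | over &)
= (~c | d) & (~c | ~b) & (~c | ~a)   (simplify)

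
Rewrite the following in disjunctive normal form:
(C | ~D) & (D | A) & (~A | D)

(C | ~D) & (D | A) & (~A | D)
≡ (C & D & ~A) | (C & D & D) | (C & A & ~A) | (C & A & D) | (~D & D & ~A) | (~D & D & D) | (~D & A & ~A) | (~D & A & D)   [distribute & over |]
≡ C & D   [simplify]

C & D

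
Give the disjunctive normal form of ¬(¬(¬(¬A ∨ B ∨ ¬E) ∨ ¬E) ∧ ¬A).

¬E ∨ A

¬(¬(¬(¬A ∨ B ∨ ¬E) ∨ ¬E) ∧ ¬A)
= ¬¬(¬(¬A ∨ B ∨ ¬E) ∨ ¬E) ∨ ¬¬A   — De Morgan
= ¬(¬A ∨ B ∨ ¬E) ∨ ¬E ∨ ¬¬A   — double negation
= (¬¬A ∧ ¬B ∧ ¬¬E) ∨ ¬E ∨ ¬¬A   — De Morgan
= (A ∧ ¬B ∧ ¬¬E) ∨ ¬E ∨ ¬¬A   — double negation
= (A ∧ ¬B ∧ E) ∨ ¬E ∨ ¬¬A   — double negation
= (A ∧ ¬B ∧ E) ∨ ¬E ∨ A   — double negation
= ¬E ∨ A   — simplify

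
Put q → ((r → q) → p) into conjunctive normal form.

¬q ∨ p

q → ((r → q) → p)
⇔ ¬q ∨ ((r → q) → p)   [eliminate →]
⇔ ¬q ∨ ¬(r → q) ∨ p   [eliminate →]
⇔ ¬q ∨ ¬(¬r ∨ q) ∨ p   [eliminate →]
⇔ ¬q ∨ (¬¬r ∧ ¬q) ∨ p   [De Morgan]
⇔ ¬q ∨ (r ∧ ¬q) ∨ p   [double negation]
⇔ (¬q ∨ r ∨ p) ∧ (¬q ∨ ¬q ∨ p)   [distribute ∨ over ∧]
⇔ ¬q ∨ p   [simplify]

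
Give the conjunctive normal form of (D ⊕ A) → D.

¬A ∨ D

(D ⊕ A) → D
= ¬(D ⊕ A) ∨ D   (eliminate →)
= ¬((D ∨ A) ∧ ¬(D ∧ A)) ∨ D   (expand ⊕)
= ¬(D ∨ A) ∨ ¬¬(D ∧ A) ∨ D   (De Morgan)
= (¬D ∧ ¬A) ∨ ¬¬(D ∧ A) ∨ D   (De Morgan)
= (¬D ∧ ¬A) ∨ (D ∧ A) ∨ D   (double negation)
= (¬D ∨ D ∨ D) ∧ (¬D ∨ A ∨ D) ∧ (¬A ∨ D ∨ D) ∧ (¬A ∨ A ∨ D)   (distribute ∨ over ∧)
= ¬A ∨ D   (simplify)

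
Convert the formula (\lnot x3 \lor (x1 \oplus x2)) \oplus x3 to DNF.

\lnot x3 \lor (x3 \land \lnot x1 \land \lnot x2) \lor (x3 \land x2 \land x1)

(\lnot x3 \lor (x1 \oplus x2)) \oplus x3
≡ ((\lnot x3 \lor (x1 \oplus x2)) \land \lnot x3) \lor (\lnot (\lnot x3 \lor (x1 \oplus x2)) \land x3)   [expand \oplus]
≡ ((\lnot x3 \lor (x1 \land \lnot x2) \lor (\lnot x1 \land x2)) \land \lnot x3) \lor (\lnot (\lnot x3 \lor (x1 \oplus x2)) \land x3)   [expand \oplus]
≡ ((\lnot x3 \lor (x1 \land \lnot x2) \lor (\lnot x1 \land x2)) \land \lnot x3) \lor (\lnot (\lnot x3 \lor (x1 \land \lnot x2) \lor (\lnot x1 \land x2)) \land x3)   [expand \oplus]
≡ ((\lnot x3 \lor (x1 \land \lnot x2) \lor (\lnot x1 \land x2)) \land \lnot x3) \lor (\lnot \lnot x3 \land \lnot (x1 \land \lnot x2) \land \lnot (\lnot x1 \land x2) \land x3)   [De Morgan]
≡ ((\lnot x3 \lor (x1 \land \lnot x2) \lor (\lnot x1 \land x2)) \land \lnot x3) \lor (x3 \land \lnot (x1 \land \lnot x2) \land \lnot (\lnot x1 \land x2) \land x3)   [double negation]
≡ ((\lnot x3 \lor (x1 \land \lnot x2) \lor (\lnot x1 \land x2)) \land \lnot x3) \lor (x3 \land (\lnot x1 \lor \lnot \lnot x2) \land \lnot (\lnot x1 \land x2) \land x3)   [De Morgan]
≡ ((\lnot x3 \lor (x1 \land \lnot x2) \lor (\lnot x1 \land x2)) \land \lnot x3) \lor (x3 \land (\lnot x1 \lor x2) \land \lnot (\lnot x1 \land x2) \land x3)   [double negation]
≡ ((\lnot x3 \lor (x1 \land \lnot x2) \lor (\lnot x1 \land x2)) \land \lnot x3) \lor (x3 \land (\lnot x1 \lor x2) \land (\lnot \lnot x1 \lor \lnot x2) \land x3)   [De Morgan]
≡ ((\lnot x3 \lor (x1 \land \lnot x2) \lor (\lnot x1 \land x2)) \land \lnot x3) \lor (x3 \land (\lnot x1 \lor x2) \land (x1 \lor \lnot x2) \land x3)   [double negation]
≡ (\lnot x3 \land \lnot x3) \lor (x1 \land \lnot x2 \land \lnot x3) \lor (\lnot x1 \land x2 \land \lnot x3) \lor (x3 \land \lnot x1 \land x1 \land x3) \lor (x3 \land \lnot x1 \land \lnot x2 \land x3) \lor (x3 \land x2 \land x1 \land x3) \lor (x3 \land x2 \land \lnot x2 \land x3)   [distribute \land over \lor]
≡ \lnot x3 \lor (x3 \land \lnot x1 \land \lnot x2) \lor (x3 \land x2 \land x1)   [simplify]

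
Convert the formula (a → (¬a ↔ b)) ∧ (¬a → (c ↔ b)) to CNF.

(a → (¬a ↔ b)) ∧ (¬a → (c ↔ b))
= (¬a ∨ (¬a ↔ b)) ∧ (¬a → (c ↔ b))   [eliminate →]
= (¬a ∨ ((¬a → b) ∧ (b → ¬a))) ∧ (¬a → (c ↔ b))   [eliminate ↔]
= (¬a ∨ ((¬¬a ∨ b) ∧ (b → ¬a))) ∧ (¬a → (c ↔ b))   [eliminate →]
= (¬a ∨ ((¬¬a ∨ b) ∧ (¬b ∨ ¬a))) ∧ (¬a → (c ↔ b))   [eliminate →]
= (¬a ∨ ((¬¬a ∨ b) ∧ (¬b ∨ ¬a))) ∧ (¬¬a ∨ (c ↔ b))   [eliminate →]
= (¬a ∨ ((¬¬a ∨ b) ∧ (¬b ∨ ¬a))) ∧ (¬¬a ∨ ((c → b) ∧ (b → c)))   [eliminate ↔]
= (¬a ∨ ((¬¬a ∨ b) ∧ (¬b ∨ ¬a))) ∧ (¬¬a ∨ ((¬c ∨ b) ∧ (b → c)))   [eliminate →]
= (¬a ∨ ((¬¬a ∨ b) ∧ (¬b ∨ ¬a))) ∧ (¬¬a ∨ ((¬c ∨ b) ∧ (¬b ∨ c)))   [eliminate →]
= (¬a ∨ ((a ∨ b) ∧ (¬b ∨ ¬a))) ∧ (¬¬a ∨ ((¬c ∨ b) ∧ (¬b ∨ c)))   [double negation]
= (¬a ∨ ((a ∨ b) ∧ (¬b ∨ ¬a))) ∧ (a ∨ ((¬c ∨ b) ∧ (¬b ∨ c)))   [double negation]
= (¬a ∨ a ∨ b) ∧ (¬a ∨ ¬b ∨ ¬a) ∧ (a ∨ ¬c ∨ b) ∧ (a ∨ ¬b ∨ c)   [distribute ∨ over ∧]
= (¬a ∨ ¬b) ∧ (a ∨ ¬c ∨ b) ∧ (a ∨ ¬b ∨ c)   [simplify]

(¬a ∨ ¬b) ∧ (a ∨ ¬c ∨ b) ∧ (a ∨ ¬b ∨ c)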